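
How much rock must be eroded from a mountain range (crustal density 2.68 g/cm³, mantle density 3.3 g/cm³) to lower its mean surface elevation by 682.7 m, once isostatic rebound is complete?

Net drop Δ = e − u = e − e ρ_c/ρ_m = e (ρ_m − ρ_c)/ρ_m.
e = Δ ρ_m/(ρ_m − ρ_c) = 682.7 m × 3.3/0.62 = 3630 m.

3630 m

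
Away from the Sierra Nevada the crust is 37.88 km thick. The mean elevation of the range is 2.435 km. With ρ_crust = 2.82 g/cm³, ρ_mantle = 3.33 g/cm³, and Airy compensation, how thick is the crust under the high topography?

Root depth r = h ρ_c / (ρ_m − ρ_c) = 2.435 km × 2.82 / 0.51 = 13.46 km.
Total thickness = T + h + r = 37.88 km + 2.435 km + 13.46 km = 53.8 km.

53.8 km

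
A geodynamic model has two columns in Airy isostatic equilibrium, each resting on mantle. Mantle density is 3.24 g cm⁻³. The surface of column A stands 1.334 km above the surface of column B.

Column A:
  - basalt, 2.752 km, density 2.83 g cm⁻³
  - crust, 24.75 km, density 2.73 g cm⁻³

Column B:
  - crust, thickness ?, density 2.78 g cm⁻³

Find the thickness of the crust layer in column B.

20.5 km

Take the compensation level at the base of the deeper column (depth z_c below the surface of column A) and equate Σ ρ_i t_i down to z_c; mantle fills any gap and the z_c terms cancel.
Column A: 2.752×2.83 + 24.75×2.73 + (z_c − 27.502)×3.24
Column B: 1.334×0 + x×2.78 + (z_c − 1.334 − 0 − x)×3.24
The z_c×3.24 term appears on both sides and cancels. Collect the known terms of each column as K = Σ(ρt)_known − 3.24 × (depth of known layers): K_A = 75.35566 − 3.24×27.502 = −13.75082; K_B = 0 − 3.24×(1.334 + 0) = −4.32216.
Balance: K_A = K_B − x×(3.24 − 2.78), so x = (K_B − K_A)/(3.24 − 2.78) = 9.42866/0.46 = 20.5 km.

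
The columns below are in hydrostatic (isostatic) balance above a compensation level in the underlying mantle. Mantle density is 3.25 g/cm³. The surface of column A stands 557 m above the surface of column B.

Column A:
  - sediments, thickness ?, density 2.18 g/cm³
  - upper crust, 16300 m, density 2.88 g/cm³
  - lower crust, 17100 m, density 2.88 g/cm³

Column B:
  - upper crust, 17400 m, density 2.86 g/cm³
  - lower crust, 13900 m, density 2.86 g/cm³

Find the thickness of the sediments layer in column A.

1550 m

Take the compensation level at the base of the deeper column (depth z_c below the surface of column A) and equate Σ ρ_i t_i down to z_c; mantle fills any gap and the z_c terms cancel.
Column A: x×2.18 + 16300×2.88 + 17100×2.88 + (z_c − 33400 − x)×3.25
Column B: 557×0 + 17400×2.86 + 13900×2.86 + (z_c − 557 − 31300)×3.25
The z_c×3.25 term appears on both sides and cancels. Collect the known terms of each column as K = Σ(ρt)_known − 3.25 × (depth of known layers): K_A = 96192 − 3.25×33400 = −12358; K_B = 89518 − 3.25×(557 + 31300) = −14017.25.
Balance: K_A − x×(3.25 − 2.18) = K_B, so x = (K_A − K_B)/(3.25 − 2.18) = 1659.25/1.07 = 1550 m.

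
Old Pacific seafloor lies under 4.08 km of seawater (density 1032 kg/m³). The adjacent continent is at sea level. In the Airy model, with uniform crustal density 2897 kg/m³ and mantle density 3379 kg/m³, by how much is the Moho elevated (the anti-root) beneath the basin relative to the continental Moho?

15.8 km

Isostatic balance requires: replacing crust with seawater at the top is compensated by replacing crust with mantle at the base: d (ρ_c − ρ_w) = a (ρ_m − ρ_c).
a = d (ρ_c − ρ_w)/(ρ_m − ρ_c) = 4.08 km × 1865/482 = 15.8 km.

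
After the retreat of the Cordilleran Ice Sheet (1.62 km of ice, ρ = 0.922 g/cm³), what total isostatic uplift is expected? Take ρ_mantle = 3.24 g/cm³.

0.461 km

Removing the load lets mantle flow back in; uplift u satisfies ρ_ice t = ρ_m u.
u = t ρ_ice/ρ_m = 1.62 km × 0.922/3.24 = 0.461 km.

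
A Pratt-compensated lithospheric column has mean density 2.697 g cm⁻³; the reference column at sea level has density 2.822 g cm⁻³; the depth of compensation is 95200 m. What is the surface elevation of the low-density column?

ρ_ref D = ρ (D + h) → h = D (ρ_ref − ρ)/ρ.
h = 95200 m × (2.822 − 2.697)/2.697 = 4410 m.

4410 m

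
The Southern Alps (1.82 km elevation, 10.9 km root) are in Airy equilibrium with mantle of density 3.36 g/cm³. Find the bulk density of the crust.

ρ_c h = (ρ_m − ρ_c) r → ρ_c (h + r) = ρ_m r → ρ_c = ρ_m r / (h + r).
ρ_c = 3.36 × 10.9 km / (1.82 km + 10.9 km) = 2.88 g/cm³.

2.88 g/cm³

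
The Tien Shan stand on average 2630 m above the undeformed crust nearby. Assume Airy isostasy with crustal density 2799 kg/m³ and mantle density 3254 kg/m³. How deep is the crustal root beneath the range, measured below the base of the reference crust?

16200 m

For local isostatic compensation: the weight of the topography is balanced by the buoyancy of the root, ρ_c h = (ρ_m − ρ_c) r.
r = h · ρ_c / (ρ_m − ρ_c) = 2630 m × 2799 / (3254 − 2799) = 16200 m.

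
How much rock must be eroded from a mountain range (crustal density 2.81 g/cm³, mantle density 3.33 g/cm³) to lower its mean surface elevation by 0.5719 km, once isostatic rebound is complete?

3.66 km

Net drop Δ = e − u = e − e ρ_c/ρ_m = e (ρ_m − ρ_c)/ρ_m.
e = Δ ρ_m/(ρ_m − ρ_c) = 0.5719 km × 3.33/0.52 = 3.66 km.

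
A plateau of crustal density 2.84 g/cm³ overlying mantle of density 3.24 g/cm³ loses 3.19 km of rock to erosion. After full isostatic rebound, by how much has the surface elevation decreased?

Rebound u = e ρ_c/ρ_m = 3.19 km × 2.84/3.24 = 2.796 km.
Net surface drop = e − u = 3.19 km − 2.796 km = e (ρ_m − ρ_c)/ρ_m = 0.394 km.

0.394 km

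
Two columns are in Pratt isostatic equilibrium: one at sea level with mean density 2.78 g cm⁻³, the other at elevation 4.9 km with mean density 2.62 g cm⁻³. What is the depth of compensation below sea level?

ρ_ref D = ρ (D + h) → D (ρ_ref − ρ) = ρ h.
D = ρ h/(ρ_ref − ρ) = 2.62 × 4.9 km/(2.78 − 2.62) = 80.2 km.

80.2 km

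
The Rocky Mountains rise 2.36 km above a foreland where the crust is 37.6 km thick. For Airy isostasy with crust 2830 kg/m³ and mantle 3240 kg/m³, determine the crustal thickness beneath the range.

Root depth r = h ρ_c / (ρ_m − ρ_c) = 2.36 km × 2830 / 410 = 16.29 km.
Total thickness = T + h + r = 37.6 km + 2.36 km + 16.29 km = 56.2 km.

56.2 km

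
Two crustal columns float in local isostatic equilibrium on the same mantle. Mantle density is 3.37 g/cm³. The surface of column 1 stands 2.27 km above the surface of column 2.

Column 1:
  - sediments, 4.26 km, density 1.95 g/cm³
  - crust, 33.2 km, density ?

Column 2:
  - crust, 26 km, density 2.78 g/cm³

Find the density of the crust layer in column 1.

Take the compensation level at the base of the deeper column (depth z_c below the surface of column 1) and equate Σ ρ_i t_i down to z_c; mantle fills any gap and the z_c terms cancel.
Column 1: 4.26×1.95 + 33.2×ρ + (z_c − 37.46)×3.37
Column 2: 2.27×0 + 26×2.78 + (z_c − 2.27 − 26)×3.37
The z_c×3.37 term appears on both sides and cancels. Collect the known terms of each column as K = Σ(ρt)_known − 3.37 × (depth of known layers): K_1 = 8.307 − 3.37×37.46 = −117.9332; K_2 = 72.28 − 3.37×(2.27 + 26) = −22.9899.
Balance: K_1 + 33.2×ρ = K_2, so ρ = (K_2 − K_1)/33.2 = 94.9433/33.2 = 2.86 g/cm³.

2.86 g/cm³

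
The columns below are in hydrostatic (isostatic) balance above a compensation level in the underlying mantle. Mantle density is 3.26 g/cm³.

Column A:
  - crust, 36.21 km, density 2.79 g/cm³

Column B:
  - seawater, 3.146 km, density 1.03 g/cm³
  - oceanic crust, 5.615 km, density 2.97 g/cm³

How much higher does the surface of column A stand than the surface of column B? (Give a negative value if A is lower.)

For any compensation level in the mantle, the mantle terms cancel and isostasy reduces to e = (Σt_A − Σt_B) − (Σ(ρt)_A − Σ(ρt)_B) / ρ_m.
Σt_A = 36.21 km; Σt_B = 8.761 km; Σ(ρt)_A = 101.0259; Σ(ρt)_B = 19.91693 (in km·g/cm³).
e = (36.21 − 8.761) − (101.0259 − 19.91693) / 3.26 = 2.57 km.

2.57 km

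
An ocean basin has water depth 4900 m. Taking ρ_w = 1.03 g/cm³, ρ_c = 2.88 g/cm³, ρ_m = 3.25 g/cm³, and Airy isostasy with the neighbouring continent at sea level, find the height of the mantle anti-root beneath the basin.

24500 m

In Airy isostatic equilibrium: replacing crust with seawater at the top is compensated by replacing crust with mantle at the base: d (ρ_c − ρ_w) = a (ρ_m − ρ_c).
a = d (ρ_c − ρ_w)/(ρ_m − ρ_c) = 4900 m × 1.85/0.37 = 24500 m.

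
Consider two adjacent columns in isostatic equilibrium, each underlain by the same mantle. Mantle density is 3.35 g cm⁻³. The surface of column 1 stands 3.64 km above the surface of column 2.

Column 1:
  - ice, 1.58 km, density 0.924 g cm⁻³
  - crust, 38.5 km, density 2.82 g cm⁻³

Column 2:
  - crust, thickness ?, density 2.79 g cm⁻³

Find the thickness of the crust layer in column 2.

Take the compensation level at the base of the deeper column (depth z_c below the surface of column 1) and equate Σ ρ_i t_i down to z_c; mantle fills any gap and the z_c terms cancel.
Column 1: 1.58×0.924 + 38.5×2.82 + (z_c − 40.08)×3.35
Column 2: 3.64×0 + x×2.79 + (z_c − 3.64 − 0 − x)×3.35
The z_c×3.35 term appears on both sides and cancels. Collect the known terms of each column as K = Σ(ρt)_known − 3.35 × (depth of known layers): K_1 = 110.02992 − 3.35×40.08 = −24.23808; K_2 = 0 − 3.35×(3.64 + 0) = −12.194.
Balance: K_1 = K_2 − x×(3.35 − 2.79), so x = (K_2 − K_1)/(3.35 − 2.79) = 12.0441/0.56 = 21.5 km.

21.5 km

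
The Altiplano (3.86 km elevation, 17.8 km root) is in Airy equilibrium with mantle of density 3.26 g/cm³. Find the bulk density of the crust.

ρ_c h = (ρ_m − ρ_c) r → ρ_c (h + r) = ρ_m r → ρ_c = ρ_m r / (h + r).
ρ_c = 3.26 × 17.8 km / (3.86 km + 17.8 km) = 2.68 g/cm³.

2.68 g/cm³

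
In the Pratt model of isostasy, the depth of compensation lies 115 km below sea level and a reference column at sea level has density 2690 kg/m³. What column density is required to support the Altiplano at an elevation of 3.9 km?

Pratt balance: ρ_ref D = ρ (D + h).
ρ = ρ_ref D/(D + h) = 2690 × 115 km/(115 km + 3.9 km) = 2600 kg/m³.

2600 kg/m³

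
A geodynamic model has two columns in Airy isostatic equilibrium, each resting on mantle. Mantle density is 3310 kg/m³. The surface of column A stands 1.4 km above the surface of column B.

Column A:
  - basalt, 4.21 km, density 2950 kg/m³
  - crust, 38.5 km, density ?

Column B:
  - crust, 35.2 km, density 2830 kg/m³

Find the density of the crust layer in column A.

2790 kg/m³

Take the compensation level at the base of the deeper column (depth z_c below the surface of column A) and equate Σ ρ_i t_i down to z_c; mantle fills any gap and the z_c terms cancel.
Column A: 4.21×2950 + 38.5×ρ + (z_c − 42.71)×3310
Column B: 1.4×0 + 35.2×2830 + (z_c − 1.4 − 35.2)×3310
The z_c×3310 term appears on both sides and cancels. Collect the known terms of each column as K = Σ(ρt)_known − 3310 × (depth of known layers): K_A = 12419.5 − 3310×42.71 = −128950.6; K_B = 99616 − 3310×(1.4 + 35.2) = −21530.
Balance: K_A + 38.5×ρ = K_B, so ρ = (K_B − K_A)/38.5 = 107421/38.5 = 2790 kg/m³.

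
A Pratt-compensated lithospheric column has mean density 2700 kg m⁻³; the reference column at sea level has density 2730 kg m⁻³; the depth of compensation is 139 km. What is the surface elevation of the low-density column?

ρ_ref D = ρ (D + h) → h = D (ρ_ref − ρ)/ρ.
h = 139 km × (2730 − 2700)/2700 = 1.54 km.

1.54 km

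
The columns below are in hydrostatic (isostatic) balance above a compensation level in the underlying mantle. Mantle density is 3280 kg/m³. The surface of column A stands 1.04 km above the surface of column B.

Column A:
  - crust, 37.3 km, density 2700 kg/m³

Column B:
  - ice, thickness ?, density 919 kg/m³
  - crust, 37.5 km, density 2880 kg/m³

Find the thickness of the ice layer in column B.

Take the compensation level at the base of the deeper column (depth z_c below the surface of column A) and equate Σ ρ_i t_i down to z_c; mantle fills any gap and the z_c terms cancel.
Column A: 37.3×2700 + (z_c − 37.3)×3280
Column B: 1.04×0 + x×919 + 37.5×2880 + (z_c − 1.04 − 37.5 − x)×3280
The z_c×3280 term appears on both sides and cancels. Collect the known terms of each column as K = Σ(ρt)_known − 3280 × (depth of known layers): K_A = 100710 − 3280×37.3 = −21634; K_B = 108000 − 3280×(1.04 + 37.5) = −18411.2.
Balance: K_A = K_B − x×(3280 − 919), so x = (K_B − K_A)/(3280 − 919) = 3222.8/2361 = 1.37 km.

1.37 km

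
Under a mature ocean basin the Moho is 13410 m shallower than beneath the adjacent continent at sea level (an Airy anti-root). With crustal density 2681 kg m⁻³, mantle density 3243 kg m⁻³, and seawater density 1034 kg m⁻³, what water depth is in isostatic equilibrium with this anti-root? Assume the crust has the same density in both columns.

Replacing a thickness d of crust by seawater at the top must be balanced by replacing crust with mantle at the base: d (ρ_c − ρ_w) = a (ρ_m − ρ_c).
d = a (ρ_m − ρ_c)/(ρ_c − ρ_w) = 13410 m × 562/1647 = 4580 m.

4580 m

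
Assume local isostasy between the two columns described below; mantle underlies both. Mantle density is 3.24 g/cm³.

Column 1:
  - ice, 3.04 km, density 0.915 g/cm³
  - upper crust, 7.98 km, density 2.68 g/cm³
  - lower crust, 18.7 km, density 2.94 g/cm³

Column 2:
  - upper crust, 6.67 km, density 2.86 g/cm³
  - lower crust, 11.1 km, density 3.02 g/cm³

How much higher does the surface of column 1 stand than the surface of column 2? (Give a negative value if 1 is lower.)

3.76 km

For any compensation level in the mantle, the mantle terms cancel and isostasy reduces to e = (Σt_1 − Σt_2) − (Σ(ρt)_1 − Σ(ρt)_2) / ρ_m.
Σt_1 = 29.72 km; Σt_2 = 17.77 km; Σ(ρt)_1 = 79.146; Σ(ρt)_2 = 52.5982 (in km·g/cm³).
e = (29.72 − 17.77) − (79.146 − 52.5982) / 3.24 = 3.76 km.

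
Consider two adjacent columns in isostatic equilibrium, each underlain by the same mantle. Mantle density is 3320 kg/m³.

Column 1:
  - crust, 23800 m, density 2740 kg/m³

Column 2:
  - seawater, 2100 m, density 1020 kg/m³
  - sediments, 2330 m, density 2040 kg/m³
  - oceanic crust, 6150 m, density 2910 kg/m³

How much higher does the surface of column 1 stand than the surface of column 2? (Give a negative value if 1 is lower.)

1050 m

For any compensation level in the mantle, the mantle terms cancel and isostasy reduces to e = (Σt_1 − Σt_2) − (Σ(ρt)_1 − Σ(ρt)_2) / ρ_m.
Σt_1 = 23800 m; Σt_2 = 10580 m; Σ(ρt)_1 = 65212000; Σ(ρt)_2 = 24791700 (in m·kg/m³).
e = (23800 − 10580) − (65212000 − 24791700) / 3320 = 1050 m.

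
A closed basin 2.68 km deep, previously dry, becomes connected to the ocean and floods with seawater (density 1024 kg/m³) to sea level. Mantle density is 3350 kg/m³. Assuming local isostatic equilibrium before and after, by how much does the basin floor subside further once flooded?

1.18 km

After flooding the water column is d + s deep. Its weight must equal the weight of mantle displaced by the extra subsidence s: (d + s) ρ_w = s ρ_m.
s = d ρ_w / (ρ_m − ρ_w) = 2.68 km × 1024/(3350 − 1024) = 1.18 km.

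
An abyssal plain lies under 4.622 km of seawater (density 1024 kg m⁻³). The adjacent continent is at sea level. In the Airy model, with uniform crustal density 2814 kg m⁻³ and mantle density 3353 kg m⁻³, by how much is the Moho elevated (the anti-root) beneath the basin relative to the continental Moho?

15.3 km

Equating mass per unit area of the two columns: replacing crust with seawater at the top is compensated by replacing crust with mantle at the base: d (ρ_c − ρ_w) = a (ρ_m − ρ_c).
a = d (ρ_c − ρ_w)/(ρ_m − ρ_c) = 4.622 km × 1790/539 = 15.3 km.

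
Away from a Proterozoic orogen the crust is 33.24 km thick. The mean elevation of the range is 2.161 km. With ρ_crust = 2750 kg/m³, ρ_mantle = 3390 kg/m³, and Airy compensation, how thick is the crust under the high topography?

Root depth r = h ρ_c / (ρ_m − ρ_c) = 2.161 km × 2750 / 640 = 9.286 km.
Total thickness = T + h + r = 33.24 km + 2.161 km + 9.286 km = 44.7 km.

44.7 km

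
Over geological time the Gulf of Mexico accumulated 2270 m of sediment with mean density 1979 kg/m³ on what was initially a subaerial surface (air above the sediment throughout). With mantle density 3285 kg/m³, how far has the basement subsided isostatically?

Subaerial load: s = t ρ_sed / ρ_m = 2270 m × 1979/3285 = 1370 m.

1370 m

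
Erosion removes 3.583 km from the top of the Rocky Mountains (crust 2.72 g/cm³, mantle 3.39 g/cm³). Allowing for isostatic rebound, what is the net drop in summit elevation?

Rebound u = e ρ_c/ρ_m = 3.583 km × 2.72/3.39 = 2.875 km.
Net surface drop = e − u = 3.583 km − 2.875 km = e (ρ_m − ρ_c)/ρ_m = 0.708 km.

0.708 km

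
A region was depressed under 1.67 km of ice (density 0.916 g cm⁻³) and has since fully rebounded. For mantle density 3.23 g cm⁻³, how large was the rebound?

0.474 km

Removing the load lets mantle flow back in; uplift u satisfies ρ_ice t = ρ_m u.
u = t ρ_ice/ρ_m = 1.67 km × 0.916/3.23 = 0.474 km.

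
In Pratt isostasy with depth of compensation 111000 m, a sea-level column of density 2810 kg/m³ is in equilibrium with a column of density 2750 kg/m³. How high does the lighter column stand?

2420 m

ρ_ref D = ρ (D + h) → h = D (ρ_ref − ρ)/ρ.
h = 111000 m × (2810 − 2750)/2750 = 2420 m.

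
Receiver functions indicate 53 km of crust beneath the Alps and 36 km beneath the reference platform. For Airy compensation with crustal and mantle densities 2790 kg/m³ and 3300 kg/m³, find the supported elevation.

Excess crust Δ = 53 km − 36 km = 17 km, split between elevation h and root r with h + r = Δ.
Airy balance ρ_c h = (ρ_m − ρ_c) r gives r = h ρ_c/(ρ_m − ρ_c), so h (1 + ρ_c/(ρ_m − ρ_c)) = Δ, i.e. h = Δ (ρ_m − ρ_c)/ρ_m.
h = 17 km × 510/3300 = 2.63 km.

2.63 km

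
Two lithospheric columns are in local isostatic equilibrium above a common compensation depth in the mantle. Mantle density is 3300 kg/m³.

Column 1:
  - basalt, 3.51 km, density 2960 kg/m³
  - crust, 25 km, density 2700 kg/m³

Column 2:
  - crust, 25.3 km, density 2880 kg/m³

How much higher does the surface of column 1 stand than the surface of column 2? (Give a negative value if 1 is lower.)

For any compensation level in the mantle, the mantle terms cancel and isostasy reduces to e = (Σt_1 − Σt_2) − (Σ(ρt)_1 − Σ(ρt)_2) / ρ_m.
Σt_1 = 28.51 km; Σt_2 = 25.3 km; Σ(ρt)_1 = 77889.6; Σ(ρt)_2 = 72864 (in km·kg/m³).
e = (28.51 − 25.3) − (77889.6 − 72864) / 3300 = 1.69 km.

1.69 km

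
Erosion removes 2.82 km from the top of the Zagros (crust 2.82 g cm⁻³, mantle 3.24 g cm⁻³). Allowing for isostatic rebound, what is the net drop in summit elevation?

0.366 km

Rebound u = e ρ_c/ρ_m = 2.82 km × 2.82/3.24 = 2.454 km.
Net surface drop = e − u = 2.82 km − 2.454 km = e (ρ_m − ρ_c)/ρ_m = 0.366 km.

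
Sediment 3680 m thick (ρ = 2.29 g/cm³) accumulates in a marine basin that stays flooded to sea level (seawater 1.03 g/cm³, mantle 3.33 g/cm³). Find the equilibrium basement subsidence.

Submarine loading: the sediment displaces seawater, and the subsidence is in turn flooded, so s (ρ_m − ρ_w) = t (ρ_sed − ρ_w).
s = 3680 m × (2.29 − 1.03) / (3.33 − 1.03) = 2020 m.

2020 m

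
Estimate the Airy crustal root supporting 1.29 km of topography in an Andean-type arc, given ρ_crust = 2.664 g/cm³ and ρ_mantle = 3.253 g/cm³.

5.83 km

Isostatic balance requires: the weight of the topography is balanced by the buoyancy of the root, ρ_c h = (ρ_m − ρ_c) r.
r = h · ρ_c / (ρ_m − ρ_c) = 1.29 km × 2.664 / (3.253 − 2.664) = 5.83 km.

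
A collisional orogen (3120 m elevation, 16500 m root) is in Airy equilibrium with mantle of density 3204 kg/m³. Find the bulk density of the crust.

ρ_c h = (ρ_m − ρ_c) r → ρ_c (h + r) = ρ_m r → ρ_c = ρ_m r / (h + r).
ρ_c = 3204 × 16500 m / (3120 m + 16500 m) = 2690 kg/m³.

2690 kg/m³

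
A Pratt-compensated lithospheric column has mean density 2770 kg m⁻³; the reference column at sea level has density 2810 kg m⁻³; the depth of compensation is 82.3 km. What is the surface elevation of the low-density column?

1.19 km

ρ_ref D = ρ (D + h) → h = D (ρ_ref − ρ)/ρ.
h = 82.3 km × (2810 − 2770)/2770 = 1.19 km.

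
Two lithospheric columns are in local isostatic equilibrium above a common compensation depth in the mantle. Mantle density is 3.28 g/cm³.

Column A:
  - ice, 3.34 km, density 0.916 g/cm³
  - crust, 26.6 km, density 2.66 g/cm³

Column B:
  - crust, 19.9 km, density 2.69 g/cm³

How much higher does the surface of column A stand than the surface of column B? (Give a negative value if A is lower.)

For any compensation level in the mantle, the mantle terms cancel and isostasy reduces to e = (Σt_A − Σt_B) − (Σ(ρt)_A − Σ(ρt)_B) / ρ_m.
Σt_A = 29.94 km; Σt_B = 19.9 km; Σ(ρt)_A = 73.81544; Σ(ρt)_B = 53.531 (in km·g/cm³).
e = (29.94 − 19.9) − (73.81544 − 53.531) / 3.28 = 3.86 km.

3.86 km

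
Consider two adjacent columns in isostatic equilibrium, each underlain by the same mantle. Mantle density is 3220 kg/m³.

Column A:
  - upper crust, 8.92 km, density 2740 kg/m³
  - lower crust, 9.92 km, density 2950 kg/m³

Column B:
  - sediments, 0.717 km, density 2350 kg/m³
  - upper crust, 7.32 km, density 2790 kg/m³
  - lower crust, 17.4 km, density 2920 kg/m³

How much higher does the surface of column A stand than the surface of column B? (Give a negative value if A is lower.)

For any compensation level in the mantle, the mantle terms cancel and isostasy reduces to e = (Σt_A − Σt_B) − (Σ(ρt)_A − Σ(ρt)_B) / ρ_m.
Σt_A = 18.84 km; Σt_B = 25.437 km; Σ(ρt)_A = 53704.8; Σ(ρt)_B = 72915.75 (in km·kg/m³).
e = (18.84 − 25.437) − (53704.8 − 72915.75) / 3220 = −0.631 km.

−0.631 km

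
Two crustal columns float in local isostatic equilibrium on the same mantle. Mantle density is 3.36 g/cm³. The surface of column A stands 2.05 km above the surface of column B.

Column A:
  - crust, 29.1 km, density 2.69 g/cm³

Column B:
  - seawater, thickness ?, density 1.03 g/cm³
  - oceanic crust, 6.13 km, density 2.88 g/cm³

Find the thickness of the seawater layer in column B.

4.15 km

Take the compensation level at the base of the deeper column (depth z_c below the surface of column A) and equate Σ ρ_i t_i down to z_c; mantle fills any gap and the z_c terms cancel.
Column A: 29.1×2.69 + (z_c − 29.1)×3.36
Column B: 2.05×0 + x×1.03 + 6.13×2.88 + (z_c − 2.05 − 6.13 − x)×3.36
The z_c×3.36 term appears on both sides and cancels. Collect the known terms of each column as K = Σ(ρt)_known − 3.36 × (depth of known layers): K_A = 78.279 − 3.36×29.1 = −19.497; K_B = 17.6544 − 3.36×(2.05 + 6.13) = −9.8304.
Balance: K_A = K_B − x×(3.36 − 1.03), so x = (K_B − K_A)/(3.36 − 1.03) = 9.6666/2.33 = 4.15 km.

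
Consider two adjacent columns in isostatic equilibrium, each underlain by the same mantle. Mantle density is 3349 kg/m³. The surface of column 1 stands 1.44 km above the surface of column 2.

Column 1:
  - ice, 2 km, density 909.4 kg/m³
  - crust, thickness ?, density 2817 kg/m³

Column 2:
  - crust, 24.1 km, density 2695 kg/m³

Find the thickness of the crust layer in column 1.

Take the compensation level at the base of the deeper column (depth z_c below the surface of column 1) and equate Σ ρ_i t_i down to z_c; mantle fills any gap and the z_c terms cancel.
Column 1: 2×909.4 + x×2817 + (z_c − 2 − x)×3349
Column 2: 1.44×0 + 24.1×2695 + (z_c − 1.44 − 24.1)×3349
The z_c×3349 term appears on both sides and cancels. Collect the known terms of each column as K = Σ(ρt)_known − 3349 × (depth of known layers): K_1 = 1818.8 − 3349×2 = −4879.2; K_2 = 64949.5 − 3349×(1.44 + 24.1) = −20583.96.
Balance: K_1 − x×(3349 − 2817) = K_2, so x = (K_1 − K_2)/(3349 − 2817) = 15704.8/532 = 29.5 km.

29.5 km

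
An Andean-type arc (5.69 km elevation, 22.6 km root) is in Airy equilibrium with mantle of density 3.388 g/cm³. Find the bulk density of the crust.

ρ_c h = (ρ_m − ρ_c) r → ρ_c (h + r) = ρ_m r → ρ_c = ρ_m r / (h + r).
ρ_c = 3.388 × 22.6 km / (5.69 km + 22.6 km) = 2.71 g/cm³.

2.71 g/cm³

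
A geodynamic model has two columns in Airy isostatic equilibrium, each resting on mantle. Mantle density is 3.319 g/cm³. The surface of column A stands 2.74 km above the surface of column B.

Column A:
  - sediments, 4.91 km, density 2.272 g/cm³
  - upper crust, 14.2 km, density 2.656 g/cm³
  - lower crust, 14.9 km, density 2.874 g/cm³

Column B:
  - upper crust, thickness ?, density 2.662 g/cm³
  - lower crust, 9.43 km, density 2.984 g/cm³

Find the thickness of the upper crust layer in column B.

Take the compensation level at the base of the deeper column (depth z_c below the surface of column A) and equate Σ ρ_i t_i down to z_c; mantle fills any gap and the z_c terms cancel.
Column A: 4.91×2.272 + 14.2×2.656 + 14.9×2.874 + (z_c − 34.01)×3.319
Column B: 2.74×0 + x×2.662 + 9.43×2.984 + (z_c − 2.74 − 9.43 − x)×3.319
The z_c×3.319 term appears on both sides and cancels. Collect the known terms of each column as K = Σ(ρt)_known − 3.319 × (depth of known layers): K_A = 91.69332 − 3.319×34.01 = −21.18587; K_B = 28.13912 − 3.319×(2.74 + 9.43) = −12.25311.
Balance: K_A = K_B − x×(3.319 − 2.662), so x = (K_B − K_A)/(3.319 − 2.662) = 8.93276/0.657 = 13.6 km.

13.6 km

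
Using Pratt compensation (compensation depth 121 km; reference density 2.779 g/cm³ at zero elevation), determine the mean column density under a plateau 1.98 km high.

2.73 g/cm³

Pratt balance: ρ_ref D = ρ (D + h).
ρ = ρ_ref D/(D + h) = 2.779 × 121 km/(121 km + 1.98 km) = 2.73 g/cm³.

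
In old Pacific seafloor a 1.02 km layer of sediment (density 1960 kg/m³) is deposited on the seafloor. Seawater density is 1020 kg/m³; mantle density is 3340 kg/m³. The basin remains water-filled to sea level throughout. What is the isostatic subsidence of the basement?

0.413 km

Submarine loading: the sediment displaces seawater, and the subsidence is in turn flooded, so s (ρ_m − ρ_w) = t (ρ_sed − ρ_w).
s = 1.02 km × (1960 − 1020) / (3340 − 1020) = 0.413 km.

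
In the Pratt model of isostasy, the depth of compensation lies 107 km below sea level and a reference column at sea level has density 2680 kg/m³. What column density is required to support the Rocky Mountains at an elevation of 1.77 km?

Pratt balance: ρ_ref D = ρ (D + h).
ρ = ρ_ref D/(D + h) = 2680 × 107 km/(107 km + 1.77 km) = 2640 kg/m³.

2640 kg/m³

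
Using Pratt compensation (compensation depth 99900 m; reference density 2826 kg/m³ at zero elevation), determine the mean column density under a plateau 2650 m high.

Pratt balance: ρ_ref D = ρ (D + h).
ρ = ρ_ref D/(D + h) = 2826 × 99900 m/(99900 m + 2650 m) = 2750 kg/m³.

2750 kg/m³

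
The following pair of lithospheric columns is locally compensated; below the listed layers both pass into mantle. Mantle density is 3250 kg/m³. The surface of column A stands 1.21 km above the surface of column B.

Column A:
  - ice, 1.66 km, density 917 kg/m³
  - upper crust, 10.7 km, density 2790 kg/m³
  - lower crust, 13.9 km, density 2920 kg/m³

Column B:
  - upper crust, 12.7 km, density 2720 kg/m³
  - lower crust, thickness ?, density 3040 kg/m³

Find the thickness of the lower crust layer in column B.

Take the compensation level at the base of the deeper column (depth z_c below the surface of column A) and equate Σ ρ_i t_i down to z_c; mantle fills any gap and the z_c terms cancel.
Column A: 1.66×917 + 10.7×2790 + 13.9×2920 + (z_c − 26.26)×3250
Column B: 1.21×0 + 12.7×2720 + x×3040 + (z_c − 1.21 − 12.7 − x)×3250
The z_c×3250 term appears on both sides and cancels. Collect the known terms of each column as K = Σ(ρt)_known − 3250 × (depth of known layers): K_A = 71963.22 − 3250×26.26 = −13381.78; K_B = 34544 − 3250×(1.21 + 12.7) = −10663.5.
Balance: K_A = K_B − x×(3250 − 3040), so x = (K_B − K_A)/(3250 − 3040) = 2718.28/210 = 12.9 km.

12.9 km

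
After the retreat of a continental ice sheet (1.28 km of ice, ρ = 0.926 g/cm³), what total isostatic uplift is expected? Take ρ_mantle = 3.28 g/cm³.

Removing the load lets mantle flow back in; uplift u satisfies ρ_ice t = ρ_m u.
u = t ρ_ice/ρ_m = 1.28 km × 0.926/3.28 = 0.361 km.

0.361 km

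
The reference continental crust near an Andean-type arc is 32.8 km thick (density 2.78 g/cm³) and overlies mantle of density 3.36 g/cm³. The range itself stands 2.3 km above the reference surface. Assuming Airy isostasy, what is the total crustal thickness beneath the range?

46.1 km

Root depth r = h ρ_c / (ρ_m − ρ_c) = 2.3 km × 2.78 / 0.58 = 11.02 km.
Total thickness = T + h + r = 32.8 km + 2.3 km + 11.02 km = 46.1 km.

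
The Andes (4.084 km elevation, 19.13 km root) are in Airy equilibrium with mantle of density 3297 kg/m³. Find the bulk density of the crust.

2720 kg/m³

ρ_c h = (ρ_m − ρ_c) r → ρ_c (h + r) = ρ_m r → ρ_c = ρ_m r / (h + r).
ρ_c = 3297 × 19.13 km / (4.084 km + 19.13 km) = 2720 kg/m³.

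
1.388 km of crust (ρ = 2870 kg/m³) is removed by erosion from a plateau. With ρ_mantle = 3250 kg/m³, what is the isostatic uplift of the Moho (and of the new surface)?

Unloading: uplift u = e ρ_c/ρ_m = 1.388 km × 2870/3250 = 1.23 km.

1.23 km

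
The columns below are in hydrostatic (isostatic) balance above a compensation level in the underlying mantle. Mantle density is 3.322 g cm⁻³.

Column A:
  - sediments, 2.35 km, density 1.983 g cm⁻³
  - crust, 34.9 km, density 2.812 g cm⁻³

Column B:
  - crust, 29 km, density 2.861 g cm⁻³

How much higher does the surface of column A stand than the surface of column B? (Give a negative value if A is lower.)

For any compensation level in the mantle, the mantle terms cancel and isostasy reduces to e = (Σt_A − Σt_B) − (Σ(ρt)_A − Σ(ρt)_B) / ρ_m.
Σt_A = 37.25 km; Σt_B = 29 km; Σ(ρt)_A = 102.79885; Σ(ρt)_B = 82.969 (in km·g cm⁻³).
e = (37.25 − 29) − (102.79885 − 82.969) / 3.322 = 2.28 km.

2.28 km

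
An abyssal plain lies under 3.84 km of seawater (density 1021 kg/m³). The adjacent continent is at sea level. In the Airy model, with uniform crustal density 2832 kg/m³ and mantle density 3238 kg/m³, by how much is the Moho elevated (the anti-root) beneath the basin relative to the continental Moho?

17.1 km

In Airy isostatic equilibrium: replacing crust with seawater at the top is compensated by replacing crust with mantle at the base: d (ρ_c − ρ_w) = a (ρ_m − ρ_c).
a = d (ρ_c − ρ_w)/(ρ_m − ρ_c) = 3.84 km × 1811/406 = 17.1 km.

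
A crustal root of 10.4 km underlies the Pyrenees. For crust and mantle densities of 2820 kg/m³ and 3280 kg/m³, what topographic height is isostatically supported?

Isostatic balance requires: ρ_c h = (ρ_m − ρ_c) r.
h = r (ρ_m − ρ_c) / ρ_c = 10.4 km × (3280 − 2820) / 2820 = 1.7 km.

1.7 km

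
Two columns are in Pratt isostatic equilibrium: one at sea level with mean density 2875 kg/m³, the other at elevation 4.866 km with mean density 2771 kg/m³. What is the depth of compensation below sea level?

130 km

ρ_ref D = ρ (D + h) → D (ρ_ref − ρ) = ρ h.
D = ρ h/(ρ_ref − ρ) = 2771 × 4.866 km/(2875 − 2771) = 130 km.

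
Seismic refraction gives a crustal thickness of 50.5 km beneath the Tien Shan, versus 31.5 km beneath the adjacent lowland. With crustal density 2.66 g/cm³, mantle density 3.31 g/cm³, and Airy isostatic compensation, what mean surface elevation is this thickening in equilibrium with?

Excess crust Δ = 50.5 km − 31.5 km = 19 km, split between elevation h and root r with h + r = Δ.
Airy balance ρ_c h = (ρ_m − ρ_c) r gives r = h ρ_c/(ρ_m − ρ_c), so h (1 + ρ_c/(ρ_m − ρ_c)) = Δ, i.e. h = Δ (ρ_m − ρ_c)/ρ_m.
h = 19 km × 0.65/3.31 = 3.73 km.

3.73 km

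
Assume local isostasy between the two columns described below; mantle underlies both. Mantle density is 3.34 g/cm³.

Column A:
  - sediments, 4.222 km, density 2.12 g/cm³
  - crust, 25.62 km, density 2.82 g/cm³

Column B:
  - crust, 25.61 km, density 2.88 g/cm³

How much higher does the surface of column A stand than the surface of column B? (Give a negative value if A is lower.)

2 km

For any compensation level in the mantle, the mantle terms cancel and isostasy reduces to e = (Σt_A − Σt_B) − (Σ(ρt)_A − Σ(ρt)_B) / ρ_m.
Σt_A = 29.842 km; Σt_B = 25.61 km; Σ(ρt)_A = 81.19904; Σ(ρt)_B = 73.7568 (in km·g/cm³).
e = (29.842 − 25.61) − (81.19904 − 73.7568) / 3.34 = 2 km.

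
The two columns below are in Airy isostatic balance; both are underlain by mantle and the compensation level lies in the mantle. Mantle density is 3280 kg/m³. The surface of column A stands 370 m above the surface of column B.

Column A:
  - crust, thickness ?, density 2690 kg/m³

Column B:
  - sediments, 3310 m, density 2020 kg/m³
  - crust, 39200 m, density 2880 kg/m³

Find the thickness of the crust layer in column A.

Take the compensation level at the base of the deeper column (depth z_c below the surface of column A) and equate Σ ρ_i t_i down to z_c; mantle fills any gap and the z_c terms cancel.
Column A: x×2690 + (z_c − 0 − x)×3280
Column B: 370×0 + 3310×2020 + 39200×2880 + (z_c − 370 − 42510)×3280
The z_c×3280 term appears on both sides and cancels. Collect the known terms of each column as K = Σ(ρt)_known − 3280 × (depth of known layers): K_A = 0 − 3280×0 = 0; K_B = 119582200 − 3280×(370 + 42510) = −21064200.
Balance: K_A − x×(3280 − 2690) = K_B, so x = (K_A − K_B)/(3280 − 2690) = 21064200/590 = 35700 m.

35700 m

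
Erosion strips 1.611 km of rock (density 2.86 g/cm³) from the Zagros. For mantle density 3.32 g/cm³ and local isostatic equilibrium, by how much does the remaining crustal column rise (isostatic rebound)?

1.39 km

Unloading: uplift u = e ρ_c/ρ_m = 1.611 km × 2.86/3.32 = 1.39 km.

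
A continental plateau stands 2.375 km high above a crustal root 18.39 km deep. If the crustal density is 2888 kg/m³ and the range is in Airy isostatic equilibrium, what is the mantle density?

3260 kg/m³

Airy balance: ρ_c h = (ρ_m − ρ_c) r → ρ_m = ρ_c (1 + h/r).
ρ_m = 2888 × (1 + 2.375 km/18.39 km) = 3260 kg/m³.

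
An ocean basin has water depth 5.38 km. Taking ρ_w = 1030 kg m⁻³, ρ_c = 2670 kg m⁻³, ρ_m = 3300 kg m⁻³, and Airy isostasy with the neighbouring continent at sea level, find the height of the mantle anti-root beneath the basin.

Balancing pressure at the compensation depth: replacing crust with seawater at the top is compensated by replacing crust with mantle at the base: d (ρ_c − ρ_w) = a (ρ_m − ρ_c).
a = d (ρ_c − ρ_w)/(ρ_m − ρ_c) = 5.38 km × 1640/630 = 14 km.

14 km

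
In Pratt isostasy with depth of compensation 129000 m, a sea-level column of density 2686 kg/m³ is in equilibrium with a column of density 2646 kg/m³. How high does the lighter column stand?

ρ_ref D = ρ (D + h) → h = D (ρ_ref − ρ)/ρ.
h = 129000 m × (2686 − 2646)/2646 = 1950 m.

1950 m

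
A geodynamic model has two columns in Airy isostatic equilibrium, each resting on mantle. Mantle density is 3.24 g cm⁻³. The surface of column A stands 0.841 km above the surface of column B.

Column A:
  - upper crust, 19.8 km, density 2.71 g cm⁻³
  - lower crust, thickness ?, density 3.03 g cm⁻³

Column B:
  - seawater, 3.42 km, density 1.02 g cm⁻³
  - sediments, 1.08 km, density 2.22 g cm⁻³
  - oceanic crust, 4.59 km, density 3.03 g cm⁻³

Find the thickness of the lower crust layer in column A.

8.99 km

Take the compensation level at the base of the deeper column (depth z_c below the surface of column A) and equate Σ ρ_i t_i down to z_c; mantle fills any gap and the z_c terms cancel.
Column A: 19.8×2.71 + x×3.03 + (z_c − 19.8 − x)×3.24
Column B: 0.841×0 + 3.42×1.02 + 1.08×2.22 + 4.59×3.03 + (z_c − 0.841 − 9.09)×3.24
The z_c×3.24 term appears on both sides and cancels. Collect the known terms of each column as K = Σ(ρt)_known − 3.24 × (depth of known layers): K_A = 53.658 − 3.24×19.8 = −10.494; K_B = 19.7937 − 3.24×(0.841 + 9.09) = −12.38274.
Balance: K_A − x×(3.24 − 3.03) = K_B, so x = (K_A − K_B)/(3.24 − 3.03) = 1.88874/0.21 = 8.99 km.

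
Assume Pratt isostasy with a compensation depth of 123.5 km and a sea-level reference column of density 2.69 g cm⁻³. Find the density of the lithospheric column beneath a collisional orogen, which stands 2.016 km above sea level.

2.65 g cm⁻³

Pratt balance: ρ_ref D = ρ (D + h).
ρ = ρ_ref D/(D + h) = 2.69 × 123.5 km/(123.5 km + 2.016 km) = 2.65 g cm⁻³.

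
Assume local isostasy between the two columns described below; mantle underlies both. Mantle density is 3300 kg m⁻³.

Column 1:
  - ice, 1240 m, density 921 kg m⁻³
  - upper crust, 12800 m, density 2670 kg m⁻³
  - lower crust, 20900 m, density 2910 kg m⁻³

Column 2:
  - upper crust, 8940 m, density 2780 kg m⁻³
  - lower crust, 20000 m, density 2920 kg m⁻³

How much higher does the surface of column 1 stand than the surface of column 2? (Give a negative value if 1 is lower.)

For any compensation level in the mantle, the mantle terms cancel and isostasy reduces to e = (Σt_1 − Σt_2) − (Σ(ρt)_1 − Σ(ρt)_2) / ρ_m.
Σt_1 = 34940 m; Σt_2 = 28940 m; Σ(ρt)_1 = 96137040; Σ(ρt)_2 = 83253200 (in m·kg m⁻³).
e = (34940 − 28940) − (96137040 − 83253200) / 3300 = 2100 m.

2100 m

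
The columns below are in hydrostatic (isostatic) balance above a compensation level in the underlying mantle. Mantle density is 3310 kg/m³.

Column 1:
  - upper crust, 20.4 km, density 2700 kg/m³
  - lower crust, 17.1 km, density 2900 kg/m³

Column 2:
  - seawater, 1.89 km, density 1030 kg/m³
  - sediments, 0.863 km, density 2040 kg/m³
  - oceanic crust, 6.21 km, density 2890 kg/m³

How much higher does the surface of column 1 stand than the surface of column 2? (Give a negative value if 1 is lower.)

3.46 km

For any compensation level in the mantle, the mantle terms cancel and isostasy reduces to e = (Σt_1 − Σt_2) − (Σ(ρt)_1 − Σ(ρt)_2) / ρ_m.
Σt_1 = 37.5 km; Σt_2 = 8.963 km; Σ(ρt)_1 = 104670; Σ(ρt)_2 = 21654.12 (in km·kg/m³).
e = (37.5 − 8.963) − (104670 − 21654.12) / 3310 = 3.46 km.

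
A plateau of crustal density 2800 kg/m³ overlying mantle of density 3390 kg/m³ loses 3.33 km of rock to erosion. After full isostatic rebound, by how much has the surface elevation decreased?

0.58 km

Rebound u = e ρ_c/ρ_m = 3.33 km × 2800/3390 = 2.75 km.
Net surface drop = e − u = 3.33 km − 2.75 km = e (ρ_m − ρ_c)/ρ_m = 0.58 km.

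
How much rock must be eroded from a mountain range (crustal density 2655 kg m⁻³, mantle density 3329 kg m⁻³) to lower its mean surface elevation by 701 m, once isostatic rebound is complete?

Net drop Δ = e − u = e − e ρ_c/ρ_m = e (ρ_m − ρ_c)/ρ_m.
e = Δ ρ_m/(ρ_m − ρ_c) = 701 m × 3329/674 = 3460 m.

3460 m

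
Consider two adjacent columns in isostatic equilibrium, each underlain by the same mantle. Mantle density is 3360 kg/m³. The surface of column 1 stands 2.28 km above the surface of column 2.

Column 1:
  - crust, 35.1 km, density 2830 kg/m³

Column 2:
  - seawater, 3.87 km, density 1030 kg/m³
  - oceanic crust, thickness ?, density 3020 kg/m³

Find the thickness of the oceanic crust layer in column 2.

Take the compensation level at the base of the deeper column (depth z_c below the surface of column 1) and equate Σ ρ_i t_i down to z_c; mantle fills any gap and the z_c terms cancel.
Column 1: 35.1×2830 + (z_c − 35.1)×3360
Column 2: 2.28×0 + 3.87×1030 + x×3020 + (z_c − 2.28 − 3.87 − x)×3360
The z_c×3360 term appears on both sides and cancels. Collect the known terms of each column as K = Σ(ρt)_known − 3360 × (depth of known layers): K_1 = 99333 − 3360×35.1 = −18603; K_2 = 3986.1 − 3360×(2.28 + 3.87) = −16677.9.
Balance: K_1 = K_2 − x×(3360 − 3020), so x = (K_2 − K_1)/(3360 − 3020) = 1925.1/340 = 5.66 km.

5.66 km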